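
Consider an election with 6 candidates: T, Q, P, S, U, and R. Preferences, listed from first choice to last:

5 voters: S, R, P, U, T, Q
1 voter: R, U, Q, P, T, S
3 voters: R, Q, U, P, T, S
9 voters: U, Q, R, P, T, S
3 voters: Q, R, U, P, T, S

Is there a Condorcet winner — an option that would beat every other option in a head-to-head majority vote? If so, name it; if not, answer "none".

none

Checking pairwise contests:
Q beats T 16–5.
U beats Q 15–6.
Q beats P 16–5.
T beats S 16–5.
R beats U 12–9.
Q beats R 12–9.
Every option loses at least one head-to-head, so there is no Condorcet winner.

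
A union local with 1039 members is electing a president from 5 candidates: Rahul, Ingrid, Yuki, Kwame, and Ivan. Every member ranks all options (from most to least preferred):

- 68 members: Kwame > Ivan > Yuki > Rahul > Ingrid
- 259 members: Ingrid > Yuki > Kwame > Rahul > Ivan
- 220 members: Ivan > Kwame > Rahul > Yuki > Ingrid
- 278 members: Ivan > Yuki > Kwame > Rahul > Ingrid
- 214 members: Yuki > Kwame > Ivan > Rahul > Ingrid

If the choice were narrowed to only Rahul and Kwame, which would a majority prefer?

Kwame

Voters preferring Rahul to Kwame: 0; preferring Kwame to Rahul: 1039.
Kwame wins the head-to-head.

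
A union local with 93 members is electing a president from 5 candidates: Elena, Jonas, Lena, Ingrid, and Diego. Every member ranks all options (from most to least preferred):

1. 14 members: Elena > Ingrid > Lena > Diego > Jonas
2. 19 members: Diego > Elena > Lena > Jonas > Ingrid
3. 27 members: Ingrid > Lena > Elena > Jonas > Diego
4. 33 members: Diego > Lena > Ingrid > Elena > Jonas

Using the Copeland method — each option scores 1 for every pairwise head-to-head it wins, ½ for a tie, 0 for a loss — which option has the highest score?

Diego

Elena: beats Jonas; loses to Lena, Ingrid, and Diego → score 1.
Jonas: loses to Elena, Lena, Ingrid, and Diego → score 0.
Lena: beats Elena, Jonas, and Ingrid; loses to Diego → score 3.
Ingrid: beats Elena and Jonas; loses to Lena and Diego → score 2.
Diego: beats Elena, Jonas, Lena, and Ingrid → score 4.
Diego has the best pairwise record.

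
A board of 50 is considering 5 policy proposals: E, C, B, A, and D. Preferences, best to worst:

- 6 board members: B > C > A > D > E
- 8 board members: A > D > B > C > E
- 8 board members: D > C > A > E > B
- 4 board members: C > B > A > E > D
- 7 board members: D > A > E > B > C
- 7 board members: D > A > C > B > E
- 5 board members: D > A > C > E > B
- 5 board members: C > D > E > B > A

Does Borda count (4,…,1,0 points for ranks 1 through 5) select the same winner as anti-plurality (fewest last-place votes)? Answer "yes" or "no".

yes

Borda — scores: E 41, C 110, B 71, A 125, D 153. Winner: D.
Anti-plurality — last-place votes: E 21, C 7, B 13, A 5, D 4. Winner: D.
The two methods agree.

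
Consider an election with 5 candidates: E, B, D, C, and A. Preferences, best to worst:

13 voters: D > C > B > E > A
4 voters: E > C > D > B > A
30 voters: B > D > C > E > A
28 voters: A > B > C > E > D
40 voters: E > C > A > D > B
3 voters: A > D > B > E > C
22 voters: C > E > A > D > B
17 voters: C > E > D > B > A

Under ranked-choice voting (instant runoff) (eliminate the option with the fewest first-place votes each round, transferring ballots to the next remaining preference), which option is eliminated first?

Round 1: E 44, B 30, D 13, C 39, A 31. Eliminate D.

D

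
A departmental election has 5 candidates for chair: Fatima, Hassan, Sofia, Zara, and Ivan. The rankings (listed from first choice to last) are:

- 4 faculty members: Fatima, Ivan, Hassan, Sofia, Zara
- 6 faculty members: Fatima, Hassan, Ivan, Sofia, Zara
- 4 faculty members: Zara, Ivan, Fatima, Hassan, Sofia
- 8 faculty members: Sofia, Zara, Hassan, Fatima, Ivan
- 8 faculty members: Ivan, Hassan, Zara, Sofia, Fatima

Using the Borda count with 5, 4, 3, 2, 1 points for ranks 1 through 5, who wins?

Fatima: 4·5 + 6·5 + 4·3 + 8·2 + 8·1 = 86
Hassan: 4·3 + 6·4 + 4·2 + 8·3 + 8·4 = 100
Sofia: 4·2 + 6·2 + 4·1 + 8·5 + 8·2 = 80
Zara: 4·1 + 6·1 + 4·5 + 8·4 + 8·3 = 86
Ivan: 4·4 + 6·3 + 4·4 + 8·1 + 8·5 = 98
Hassan has the highest Borda score (100).

Hassan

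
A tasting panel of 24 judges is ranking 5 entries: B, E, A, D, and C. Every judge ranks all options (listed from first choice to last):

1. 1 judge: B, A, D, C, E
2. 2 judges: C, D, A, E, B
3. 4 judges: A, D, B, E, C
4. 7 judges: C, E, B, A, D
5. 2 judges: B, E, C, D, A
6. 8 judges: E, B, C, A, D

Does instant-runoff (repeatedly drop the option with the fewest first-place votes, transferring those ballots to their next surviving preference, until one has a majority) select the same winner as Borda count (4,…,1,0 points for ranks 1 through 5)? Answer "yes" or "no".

yes

Instant-runoff — R1 B 3, E 8, A 4, D 0, C 9 (D out); R2 B 3, E 8, A 4, C 9 (B out); R3 E 10, A 5, C 9 (A out); R4 E 14, C 10 (E winner). Winner: E.
Borda — scores: B 58, E 65, A 38, D 22, C 57. Winner: E.
The two methods agree.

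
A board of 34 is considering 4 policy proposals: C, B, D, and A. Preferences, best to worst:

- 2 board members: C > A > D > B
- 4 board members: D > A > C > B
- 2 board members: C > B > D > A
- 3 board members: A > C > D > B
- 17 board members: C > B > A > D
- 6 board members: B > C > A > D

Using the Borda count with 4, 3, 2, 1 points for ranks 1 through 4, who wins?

C: 2·4 + 4·2 + 2·4 + 3·3 + 17·4 + 6·3 = 119
B: 2·1 + 4·1 + 2·3 + 3·1 + 17·3 + 6·4 = 90
D: 2·2 + 4·4 + 2·2 + 3·2 + 17·1 + 6·1 = 53
A: 2·3 + 4·3 + 2·1 + 3·4 + 17·2 + 6·2 = 78
C has the highest Borda score (119).

C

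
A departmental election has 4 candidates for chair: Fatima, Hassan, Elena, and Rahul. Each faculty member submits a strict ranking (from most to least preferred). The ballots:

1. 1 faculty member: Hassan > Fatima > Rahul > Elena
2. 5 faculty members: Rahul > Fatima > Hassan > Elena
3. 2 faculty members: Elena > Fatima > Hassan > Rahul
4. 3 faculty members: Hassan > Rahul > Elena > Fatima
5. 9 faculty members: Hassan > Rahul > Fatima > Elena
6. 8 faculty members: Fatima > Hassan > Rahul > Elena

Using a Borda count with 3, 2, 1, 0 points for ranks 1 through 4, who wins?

Fatima: 1·2 + 5·2 + 2·2 + 3·0 + 9·1 + 8·3 = 49
Hassan: 1·3 + 5·1 + 2·1 + 3·3 + 9·3 + 8·2 = 62
Elena: 1·0 + 5·0 + 2·3 + 3·1 + 9·0 + 8·0 = 9
Rahul: 1·1 + 5·3 + 2·0 + 3·2 + 9·2 + 8·1 = 48
Hassan has the highest Borda score (62).

Hassan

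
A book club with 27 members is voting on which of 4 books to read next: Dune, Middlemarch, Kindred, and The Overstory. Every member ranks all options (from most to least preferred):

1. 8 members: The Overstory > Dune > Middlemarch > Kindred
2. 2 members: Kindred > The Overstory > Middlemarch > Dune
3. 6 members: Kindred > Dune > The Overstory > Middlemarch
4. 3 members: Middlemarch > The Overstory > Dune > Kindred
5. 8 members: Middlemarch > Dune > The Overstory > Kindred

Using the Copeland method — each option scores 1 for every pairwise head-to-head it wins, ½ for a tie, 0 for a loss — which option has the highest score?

Dune

Dune: beats Middlemarch, Kindred, and The Overstory → score 3.
Middlemarch: beats Kindred; loses to Dune and The Overstory → score 1.
Kindred: loses to Dune, Middlemarch, and The Overstory → score 0.
The Overstory: beats Middlemarch and Kindred; loses to Dune → score 2.
Dune has the best pairwise record.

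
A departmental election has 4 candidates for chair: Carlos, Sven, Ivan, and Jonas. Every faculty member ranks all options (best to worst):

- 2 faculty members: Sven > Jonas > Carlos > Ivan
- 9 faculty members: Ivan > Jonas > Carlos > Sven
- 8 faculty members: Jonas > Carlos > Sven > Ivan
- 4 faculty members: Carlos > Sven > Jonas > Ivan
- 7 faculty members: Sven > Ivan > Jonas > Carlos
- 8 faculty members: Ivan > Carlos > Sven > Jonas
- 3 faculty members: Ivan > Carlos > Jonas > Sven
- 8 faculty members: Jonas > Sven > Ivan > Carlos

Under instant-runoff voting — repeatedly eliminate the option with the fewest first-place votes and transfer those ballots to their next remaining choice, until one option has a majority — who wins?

Ivan

Round 1: Carlos 4, Sven 9, Ivan 20, Jonas 16. Eliminate Carlos.
Round 2: Sven 13, Ivan 20, Jonas 16. Eliminate Sven.
Round 3: Ivan 27, Jonas 22. Ivan has a majority.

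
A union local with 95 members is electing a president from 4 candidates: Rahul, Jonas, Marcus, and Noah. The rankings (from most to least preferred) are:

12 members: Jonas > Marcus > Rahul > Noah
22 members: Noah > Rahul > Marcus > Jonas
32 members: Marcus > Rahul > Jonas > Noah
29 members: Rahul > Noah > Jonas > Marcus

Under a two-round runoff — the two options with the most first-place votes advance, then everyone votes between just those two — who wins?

Round 1 first-place votes: Rahul 29, Jonas 12, Marcus 32, Noah 22.
Marcus and Rahul advance.
Runoff: Marcus is preferred to Rahul by 44 voters; Rahul by 51.
Rahul wins the runoff.

Rahul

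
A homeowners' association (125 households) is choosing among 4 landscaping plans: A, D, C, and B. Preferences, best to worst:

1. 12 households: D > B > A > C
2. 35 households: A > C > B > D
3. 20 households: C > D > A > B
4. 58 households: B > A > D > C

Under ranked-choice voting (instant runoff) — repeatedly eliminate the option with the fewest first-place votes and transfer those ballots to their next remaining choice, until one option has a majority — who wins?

Round 1: A 35, D 12, C 20, B 58. Eliminate D.
Round 2: A 35, C 20, B 70. B has a majority.

B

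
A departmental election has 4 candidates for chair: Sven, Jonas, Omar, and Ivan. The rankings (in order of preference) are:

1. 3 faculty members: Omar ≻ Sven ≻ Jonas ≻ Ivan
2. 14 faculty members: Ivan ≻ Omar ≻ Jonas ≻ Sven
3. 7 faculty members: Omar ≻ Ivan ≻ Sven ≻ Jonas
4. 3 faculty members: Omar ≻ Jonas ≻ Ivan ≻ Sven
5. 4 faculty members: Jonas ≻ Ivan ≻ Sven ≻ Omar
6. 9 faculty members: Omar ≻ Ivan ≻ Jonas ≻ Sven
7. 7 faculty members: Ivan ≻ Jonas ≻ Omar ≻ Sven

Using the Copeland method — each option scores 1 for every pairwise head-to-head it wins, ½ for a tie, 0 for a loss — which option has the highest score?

Sven: loses to Jonas, Omar, and Ivan → score 0.
Jonas: beats Sven; loses to Omar and Ivan → score 1.
Omar: beats Sven and Jonas; loses to Ivan → score 2.
Ivan: beats Sven, Jonas, and Omar → score 3.
Ivan has the best pairwise record.

Ivan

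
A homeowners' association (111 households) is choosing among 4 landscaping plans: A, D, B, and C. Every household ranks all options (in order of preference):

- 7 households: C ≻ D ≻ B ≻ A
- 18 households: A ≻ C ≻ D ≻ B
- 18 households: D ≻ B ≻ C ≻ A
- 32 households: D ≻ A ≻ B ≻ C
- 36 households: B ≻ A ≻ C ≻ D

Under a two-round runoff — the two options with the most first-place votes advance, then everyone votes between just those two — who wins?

D

Round 1 first-place votes: A 18, D 50, B 36, C 7.
D and B advance.
Runoff: D is preferred to B by 75 voters; B by 36.
D wins the runoff.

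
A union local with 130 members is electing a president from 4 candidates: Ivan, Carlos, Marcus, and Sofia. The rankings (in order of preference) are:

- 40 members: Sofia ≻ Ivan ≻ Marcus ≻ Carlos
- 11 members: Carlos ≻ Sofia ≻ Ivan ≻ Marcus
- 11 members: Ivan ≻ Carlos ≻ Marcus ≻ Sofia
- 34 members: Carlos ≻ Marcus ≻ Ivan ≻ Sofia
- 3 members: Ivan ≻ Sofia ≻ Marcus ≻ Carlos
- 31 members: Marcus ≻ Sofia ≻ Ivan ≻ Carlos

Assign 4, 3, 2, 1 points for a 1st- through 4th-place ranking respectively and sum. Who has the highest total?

Marcus

Ivan: 40·3 + 11·2 + 11·4 + 34·2 + 3·4 + 31·2 = 328
Carlos: 40·1 + 11·4 + 11·3 + 34·4 + 3·1 + 31·1 = 287
Marcus: 40·2 + 11·1 + 11·2 + 34·3 + 3·2 + 31·4 = 345
Sofia: 40·4 + 11·3 + 11·1 + 34·1 + 3·3 + 31·3 = 340
Marcus has the highest Borda score (345).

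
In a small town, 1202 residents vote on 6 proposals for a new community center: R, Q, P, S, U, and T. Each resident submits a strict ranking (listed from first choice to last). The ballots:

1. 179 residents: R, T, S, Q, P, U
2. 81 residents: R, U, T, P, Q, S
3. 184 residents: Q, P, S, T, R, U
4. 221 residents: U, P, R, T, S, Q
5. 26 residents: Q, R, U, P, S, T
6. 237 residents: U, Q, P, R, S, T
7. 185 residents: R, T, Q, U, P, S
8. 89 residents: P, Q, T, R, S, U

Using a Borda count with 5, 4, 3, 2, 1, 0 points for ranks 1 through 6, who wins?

R: 179·5 + 81·5 + 184·1 + 221·3 + 26·4 + 237·2 + 185·5 + 89·2 = 3828
Q: 179·2 + 81·1 + 184·5 + 221·0 + 26·5 + 237·4 + 185·3 + 89·4 = 3348
P: 179·1 + 81·2 + 184·4 + 221·4 + 26·2 + 237·3 + 185·1 + 89·5 = 3354
S: 179·3 + 81·0 + 184·3 + 221·1 + 26·1 + 237·1 + 185·0 + 89·1 = 1662
U: 179·0 + 81·4 + 184·0 + 221·5 + 26·3 + 237·5 + 185·2 + 89·0 = 3062
T: 179·4 + 81·3 + 184·2 + 221·2 + 26·0 + 237·0 + 185·4 + 89·3 = 2776
R has the highest Borda score (3828).

R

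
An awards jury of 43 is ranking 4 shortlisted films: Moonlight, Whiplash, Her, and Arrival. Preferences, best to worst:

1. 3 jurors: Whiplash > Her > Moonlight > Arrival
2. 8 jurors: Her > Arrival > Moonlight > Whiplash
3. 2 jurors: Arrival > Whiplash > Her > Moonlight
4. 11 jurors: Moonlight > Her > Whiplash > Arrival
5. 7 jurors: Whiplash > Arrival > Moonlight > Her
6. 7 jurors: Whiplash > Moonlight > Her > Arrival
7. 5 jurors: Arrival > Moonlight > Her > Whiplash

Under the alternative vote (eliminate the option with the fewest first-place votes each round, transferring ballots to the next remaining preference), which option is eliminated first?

Round 1: Moonlight 11, Whiplash 17, Her 8, Arrival 7. Eliminate Arrival.

Arrival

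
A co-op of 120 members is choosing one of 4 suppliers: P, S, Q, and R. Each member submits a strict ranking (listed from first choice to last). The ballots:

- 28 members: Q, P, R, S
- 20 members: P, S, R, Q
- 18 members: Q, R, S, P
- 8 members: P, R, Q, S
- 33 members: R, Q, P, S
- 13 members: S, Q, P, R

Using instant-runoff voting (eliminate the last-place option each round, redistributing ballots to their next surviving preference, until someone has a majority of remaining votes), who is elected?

R

Round 1: P 28, S 13, Q 46, R 33. Eliminate S.
Round 2: P 28, Q 59, R 33. Eliminate P.
Round 3: Q 59, R 61. R has a majority.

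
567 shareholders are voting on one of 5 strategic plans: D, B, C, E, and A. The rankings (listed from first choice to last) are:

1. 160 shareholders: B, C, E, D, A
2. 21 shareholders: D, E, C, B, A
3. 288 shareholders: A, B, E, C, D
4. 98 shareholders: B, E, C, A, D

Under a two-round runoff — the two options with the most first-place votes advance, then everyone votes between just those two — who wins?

Round 1 first-place votes: D 21, B 258, C 0, E 0, A 288.
A and B advance.
Runoff: A is preferred to B by 288 voters; B by 279.
A wins the runoff.

A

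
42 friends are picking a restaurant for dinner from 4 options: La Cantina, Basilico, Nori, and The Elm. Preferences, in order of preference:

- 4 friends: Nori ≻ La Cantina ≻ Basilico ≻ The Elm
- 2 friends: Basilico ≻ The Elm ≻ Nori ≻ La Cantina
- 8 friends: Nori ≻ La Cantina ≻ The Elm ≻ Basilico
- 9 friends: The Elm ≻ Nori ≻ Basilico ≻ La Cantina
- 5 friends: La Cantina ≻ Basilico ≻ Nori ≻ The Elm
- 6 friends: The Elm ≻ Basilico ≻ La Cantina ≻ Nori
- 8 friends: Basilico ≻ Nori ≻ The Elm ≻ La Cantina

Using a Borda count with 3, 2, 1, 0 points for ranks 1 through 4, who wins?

Nori

La Cantina: 4·2 + 2·0 + 8·2 + 9·0 + 5·3 + 6·1 + 8·0 = 45
Basilico: 4·1 + 2·3 + 8·0 + 9·1 + 5·2 + 6·2 + 8·3 = 65
Nori: 4·3 + 2·1 + 8·3 + 9·2 + 5·1 + 6·0 + 8·2 = 77
The Elm: 4·0 + 2·2 + 8·1 + 9·3 + 5·0 + 6·3 + 8·1 = 65
Nori has the highest Borda score (77).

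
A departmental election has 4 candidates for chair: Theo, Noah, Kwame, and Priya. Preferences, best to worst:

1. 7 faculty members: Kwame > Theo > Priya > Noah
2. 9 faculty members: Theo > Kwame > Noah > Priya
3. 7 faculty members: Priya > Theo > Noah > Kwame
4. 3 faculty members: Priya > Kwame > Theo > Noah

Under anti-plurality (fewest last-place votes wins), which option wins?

Last-place votes: Theo 0, Noah 10, Kwame 7, Priya 9.
Theo is ranked last by the fewest voters, so Theo wins.

Theo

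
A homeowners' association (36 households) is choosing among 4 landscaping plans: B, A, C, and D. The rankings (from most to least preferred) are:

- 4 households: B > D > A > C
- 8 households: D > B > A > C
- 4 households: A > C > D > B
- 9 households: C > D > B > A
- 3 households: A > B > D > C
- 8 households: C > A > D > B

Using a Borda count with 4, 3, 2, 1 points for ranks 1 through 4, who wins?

D

B: 4·4 + 8·3 + 4·1 + 9·2 + 3·3 + 8·1 = 79
A: 4·2 + 8·2 + 4·4 + 9·1 + 3·4 + 8·3 = 85
C: 4·1 + 8·1 + 4·3 + 9·4 + 3·1 + 8·4 = 95
D: 4·3 + 8·4 + 4·2 + 9·3 + 3·2 + 8·2 = 101
D has the highest Borda score (101).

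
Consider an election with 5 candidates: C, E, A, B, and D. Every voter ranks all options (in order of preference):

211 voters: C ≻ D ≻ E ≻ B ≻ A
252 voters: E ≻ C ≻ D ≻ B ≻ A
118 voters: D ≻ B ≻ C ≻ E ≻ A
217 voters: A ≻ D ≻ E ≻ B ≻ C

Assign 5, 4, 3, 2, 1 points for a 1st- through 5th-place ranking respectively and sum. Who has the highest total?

D

C: 211·5 + 252·4 + 118·3 + 217·1 = 2634
E: 211·3 + 252·5 + 118·2 + 217·3 = 2780
A: 211·1 + 252·1 + 118·1 + 217·5 = 1666
B: 211·2 + 252·2 + 118·4 + 217·2 = 1832
D: 211·4 + 252·3 + 118·5 + 217·4 = 3058
D has the highest Borda score (3058).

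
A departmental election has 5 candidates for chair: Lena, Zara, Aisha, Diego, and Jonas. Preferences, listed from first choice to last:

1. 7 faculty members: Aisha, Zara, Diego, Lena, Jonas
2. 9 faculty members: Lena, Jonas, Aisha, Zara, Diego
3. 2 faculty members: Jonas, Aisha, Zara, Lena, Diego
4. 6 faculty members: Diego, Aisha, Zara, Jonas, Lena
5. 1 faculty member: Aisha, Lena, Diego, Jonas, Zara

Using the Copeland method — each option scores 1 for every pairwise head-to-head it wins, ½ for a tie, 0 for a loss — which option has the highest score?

Lena: beats Jonas; loses to Zara, Aisha, and Diego → score 1.
Zara: beats Lena, Diego, and Jonas; loses to Aisha → score 3.
Aisha: beats Lena, Zara, Diego, and Jonas → score 4.
Diego: beats Lena and Jonas; loses to Zara and Aisha → score 2.
Jonas: loses to Lena, Zara, Aisha, and Diego → score 0.
Aisha has the best pairwise record.

Aisha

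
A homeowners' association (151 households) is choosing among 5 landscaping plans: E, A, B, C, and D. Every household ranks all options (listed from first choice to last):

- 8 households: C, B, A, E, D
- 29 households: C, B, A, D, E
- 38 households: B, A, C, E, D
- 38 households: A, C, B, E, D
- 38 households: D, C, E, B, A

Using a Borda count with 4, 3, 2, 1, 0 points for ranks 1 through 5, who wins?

E: 8·1 + 29·0 + 38·1 + 38·1 + 38·2 = 160
A: 8·2 + 29·2 + 38·3 + 38·4 + 38·0 = 340
B: 8·3 + 29·3 + 38·4 + 38·2 + 38·1 = 377
C: 8·4 + 29·4 + 38·2 + 38·3 + 38·3 = 452
D: 8·0 + 29·1 + 38·0 + 38·0 + 38·4 = 181
C has the highest Borda score (452).

C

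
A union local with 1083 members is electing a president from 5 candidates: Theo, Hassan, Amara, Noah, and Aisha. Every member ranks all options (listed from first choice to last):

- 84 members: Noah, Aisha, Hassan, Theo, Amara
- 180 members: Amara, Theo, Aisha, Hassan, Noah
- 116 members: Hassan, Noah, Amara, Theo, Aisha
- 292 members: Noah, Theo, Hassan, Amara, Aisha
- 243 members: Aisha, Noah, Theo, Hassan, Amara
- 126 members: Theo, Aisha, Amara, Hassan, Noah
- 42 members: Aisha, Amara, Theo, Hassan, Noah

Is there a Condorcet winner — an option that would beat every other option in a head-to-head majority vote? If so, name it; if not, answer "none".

Checking pairwise contests:
Noah beats Theo 735–348.
Theo beats Hassan 883–200.
Theo beats Amara 745–338.
Aisha beats Noah 591–492.
Theo beats Aisha 714–369.
Every option loses at least one head-to-head, so there is no Condorcet winner.

none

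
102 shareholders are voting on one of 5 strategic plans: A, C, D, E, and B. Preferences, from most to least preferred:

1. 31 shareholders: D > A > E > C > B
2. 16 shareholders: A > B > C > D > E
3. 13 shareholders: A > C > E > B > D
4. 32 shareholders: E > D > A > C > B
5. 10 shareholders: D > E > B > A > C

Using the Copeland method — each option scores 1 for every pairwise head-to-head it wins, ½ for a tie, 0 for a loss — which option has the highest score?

A: beats C, E, and B; loses to D → score 3.
C: beats B; loses to A, D, and E → score 1.
D: beats A, C, E, and B → score 4.
E: beats C and B; loses to A and D → score 2.
B: loses to A, C, D, and E → score 0.
D has the best pairwise record.

D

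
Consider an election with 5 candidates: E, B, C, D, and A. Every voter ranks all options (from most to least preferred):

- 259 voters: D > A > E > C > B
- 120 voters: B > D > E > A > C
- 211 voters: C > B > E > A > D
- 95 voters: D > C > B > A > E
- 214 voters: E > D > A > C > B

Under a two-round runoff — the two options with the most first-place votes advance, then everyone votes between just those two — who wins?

D

Round 1 first-place votes: E 214, B 120, C 211, D 354, A 0.
D and E advance.
Runoff: D is preferred to E by 474 voters; E by 425.
D wins the runoff.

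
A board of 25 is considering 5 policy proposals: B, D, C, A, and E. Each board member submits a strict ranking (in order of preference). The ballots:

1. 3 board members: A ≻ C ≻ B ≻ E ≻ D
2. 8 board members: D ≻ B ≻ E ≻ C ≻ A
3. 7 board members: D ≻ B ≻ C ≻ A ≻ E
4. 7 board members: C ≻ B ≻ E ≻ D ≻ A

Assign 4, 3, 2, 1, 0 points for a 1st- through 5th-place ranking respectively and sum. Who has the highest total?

B: 3·2 + 8·3 + 7·3 + 7·3 = 72
D: 3·0 + 8·4 + 7·4 + 7·1 = 67
C: 3·3 + 8·1 + 7·2 + 7·4 = 59
A: 3·4 + 8·0 + 7·1 + 7·0 = 19
E: 3·1 + 8·2 + 7·0 + 7·2 = 33
B has the highest Borda score (72).

B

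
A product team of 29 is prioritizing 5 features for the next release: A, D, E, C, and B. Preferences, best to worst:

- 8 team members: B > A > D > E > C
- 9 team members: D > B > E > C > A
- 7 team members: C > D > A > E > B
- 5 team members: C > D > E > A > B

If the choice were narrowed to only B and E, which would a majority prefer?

B

Voters preferring B to E: 17; preferring E to B: 12.
B wins the head-to-head.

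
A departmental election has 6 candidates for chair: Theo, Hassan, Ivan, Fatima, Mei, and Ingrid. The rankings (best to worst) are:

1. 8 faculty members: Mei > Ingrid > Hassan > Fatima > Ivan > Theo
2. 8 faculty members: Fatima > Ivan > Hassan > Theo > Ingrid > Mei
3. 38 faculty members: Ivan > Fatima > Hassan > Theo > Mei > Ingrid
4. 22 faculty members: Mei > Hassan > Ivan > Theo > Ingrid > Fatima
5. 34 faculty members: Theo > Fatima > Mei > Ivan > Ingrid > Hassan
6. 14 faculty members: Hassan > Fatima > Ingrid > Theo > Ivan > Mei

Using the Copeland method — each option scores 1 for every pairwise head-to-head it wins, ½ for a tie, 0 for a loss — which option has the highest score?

Theo: beats Mei and Ingrid; loses to Hassan, Ivan, and Fatima → score 2.
Hassan: beats Theo and Ingrid; loses to Ivan, Fatima, and Mei → score 2.
Ivan: beats Theo, Hassan, and Ingrid; loses to Fatima and Mei → score 3.
Fatima: beats Theo, Hassan, Ivan, Mei, and Ingrid → score 5.
Mei: beats Hassan, Ivan, and Ingrid; loses to Theo and Fatima → score 3.
Ingrid: loses to Theo, Hassan, Ivan, Fatima, and Mei → score 0.
Fatima has the best pairwise record.

Fatima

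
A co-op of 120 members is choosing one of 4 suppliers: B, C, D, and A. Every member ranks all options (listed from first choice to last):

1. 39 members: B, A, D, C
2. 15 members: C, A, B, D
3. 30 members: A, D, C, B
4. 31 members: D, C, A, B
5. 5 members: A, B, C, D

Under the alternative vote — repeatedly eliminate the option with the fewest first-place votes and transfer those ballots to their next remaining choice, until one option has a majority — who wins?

A

Round 1: B 39, C 15, D 31, A 35. Eliminate C.
Round 2: B 39, D 31, A 50. Eliminate D.
Round 3: B 39, A 81. A has a majority.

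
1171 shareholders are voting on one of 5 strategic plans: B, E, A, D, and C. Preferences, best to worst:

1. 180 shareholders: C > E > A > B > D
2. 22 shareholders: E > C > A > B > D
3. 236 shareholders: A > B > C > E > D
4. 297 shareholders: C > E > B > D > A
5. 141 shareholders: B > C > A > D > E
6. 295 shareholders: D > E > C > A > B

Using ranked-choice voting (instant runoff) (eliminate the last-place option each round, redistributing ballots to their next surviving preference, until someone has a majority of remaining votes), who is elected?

C

Round 1: B 141, E 22, A 236, D 295, C 477. Eliminate E.
Round 2: B 141, A 236, D 295, C 499. Eliminate B.
Round 3: A 236, D 295, C 640. C has a majority.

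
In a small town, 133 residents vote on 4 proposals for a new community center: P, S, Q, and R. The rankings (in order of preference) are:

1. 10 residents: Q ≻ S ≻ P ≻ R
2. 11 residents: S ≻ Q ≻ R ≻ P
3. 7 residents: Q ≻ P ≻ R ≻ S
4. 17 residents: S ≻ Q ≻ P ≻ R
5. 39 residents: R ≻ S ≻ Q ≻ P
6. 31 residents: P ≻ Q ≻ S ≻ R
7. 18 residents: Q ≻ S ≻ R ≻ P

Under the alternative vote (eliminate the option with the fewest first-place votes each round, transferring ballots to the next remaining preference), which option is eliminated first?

Round 1: P 31, S 28, Q 35, R 39. Eliminate S.

S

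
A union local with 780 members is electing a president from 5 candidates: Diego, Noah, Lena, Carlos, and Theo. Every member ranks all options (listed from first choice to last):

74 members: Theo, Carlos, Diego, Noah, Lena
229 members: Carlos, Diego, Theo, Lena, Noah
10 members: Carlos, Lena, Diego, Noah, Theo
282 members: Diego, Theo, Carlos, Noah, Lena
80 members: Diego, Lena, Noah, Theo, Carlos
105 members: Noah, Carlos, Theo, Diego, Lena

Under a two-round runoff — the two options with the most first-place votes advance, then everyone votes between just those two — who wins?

Carlos

Round 1 first-place votes: Diego 362, Noah 105, Lena 0, Carlos 239, Theo 74.
Diego and Carlos advance.
Runoff: Diego is preferred to Carlos by 362 voters; Carlos by 418.
Carlos wins the runoff.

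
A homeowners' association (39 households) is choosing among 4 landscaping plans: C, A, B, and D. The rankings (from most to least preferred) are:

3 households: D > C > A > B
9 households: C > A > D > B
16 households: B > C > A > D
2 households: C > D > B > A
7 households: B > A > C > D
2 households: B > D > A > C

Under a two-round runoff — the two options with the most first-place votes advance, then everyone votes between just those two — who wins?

Round 1 first-place votes: C 11, A 0, B 25, D 3.
B and C advance.
Runoff: B is preferred to C by 25 voters; C by 14.
B wins the runoff.

B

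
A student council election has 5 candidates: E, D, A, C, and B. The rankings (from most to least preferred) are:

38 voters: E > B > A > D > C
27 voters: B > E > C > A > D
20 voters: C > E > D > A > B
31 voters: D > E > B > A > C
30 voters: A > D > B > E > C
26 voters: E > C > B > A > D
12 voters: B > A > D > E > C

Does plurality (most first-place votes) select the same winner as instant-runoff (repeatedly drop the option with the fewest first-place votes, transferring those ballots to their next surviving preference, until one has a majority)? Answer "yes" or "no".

yes

Plurality — first-place votes: E 64, D 31, A 30, C 20, B 39. Winner: E.
Instant-runoff — R1 E 64, D 31, A 30, C 20, B 39 (C out); R2 E 84, D 31, A 30, B 39 (A out); R3 E 84, D 61, B 39 (B out); R4 E 111, D 73 (E winner). Winner: E.
The two methods agree.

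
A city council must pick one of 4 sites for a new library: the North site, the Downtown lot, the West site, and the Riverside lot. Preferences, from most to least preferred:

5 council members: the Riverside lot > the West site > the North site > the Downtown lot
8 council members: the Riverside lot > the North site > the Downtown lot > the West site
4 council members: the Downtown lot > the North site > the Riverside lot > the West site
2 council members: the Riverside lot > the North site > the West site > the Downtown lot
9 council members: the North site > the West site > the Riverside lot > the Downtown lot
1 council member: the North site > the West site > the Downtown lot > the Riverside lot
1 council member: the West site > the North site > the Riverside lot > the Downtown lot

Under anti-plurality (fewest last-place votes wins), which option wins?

Last-place votes: the North site 0, the Downtown lot 17, the West site 12, the Riverside lot 1.
the North site is ranked last by the fewest voters, so the North site wins.

the North site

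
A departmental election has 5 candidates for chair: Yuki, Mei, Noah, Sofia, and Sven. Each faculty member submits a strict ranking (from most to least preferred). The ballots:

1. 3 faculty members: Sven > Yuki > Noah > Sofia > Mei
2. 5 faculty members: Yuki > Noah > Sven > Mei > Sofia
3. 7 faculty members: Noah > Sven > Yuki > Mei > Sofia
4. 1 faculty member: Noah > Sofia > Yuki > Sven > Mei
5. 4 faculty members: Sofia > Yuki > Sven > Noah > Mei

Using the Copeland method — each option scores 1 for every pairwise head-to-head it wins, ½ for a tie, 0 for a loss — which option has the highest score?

Yuki: beats Mei, Noah, and Sofia; ties Sven → score 3.5.
Mei: beats Sofia; loses to Yuki, Noah, and Sven → score 1.
Noah: beats Mei, Sofia, and Sven; loses to Yuki → score 3.
Sofia: loses to Yuki, Mei, Noah, and Sven → score 0.
Sven: beats Mei and Sofia; ties Yuki; loses to Noah → score 2.5.
Yuki has the best pairwise record.

Yuki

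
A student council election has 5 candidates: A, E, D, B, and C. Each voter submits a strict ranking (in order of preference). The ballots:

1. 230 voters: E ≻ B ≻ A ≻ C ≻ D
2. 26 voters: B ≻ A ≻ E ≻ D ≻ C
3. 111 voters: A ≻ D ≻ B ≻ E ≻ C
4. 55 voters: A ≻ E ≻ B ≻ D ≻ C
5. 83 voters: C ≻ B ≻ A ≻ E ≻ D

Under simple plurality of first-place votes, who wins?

E

First-place votes: A 166, E 230, D 0, B 26, C 83.
E has the most first-place votes.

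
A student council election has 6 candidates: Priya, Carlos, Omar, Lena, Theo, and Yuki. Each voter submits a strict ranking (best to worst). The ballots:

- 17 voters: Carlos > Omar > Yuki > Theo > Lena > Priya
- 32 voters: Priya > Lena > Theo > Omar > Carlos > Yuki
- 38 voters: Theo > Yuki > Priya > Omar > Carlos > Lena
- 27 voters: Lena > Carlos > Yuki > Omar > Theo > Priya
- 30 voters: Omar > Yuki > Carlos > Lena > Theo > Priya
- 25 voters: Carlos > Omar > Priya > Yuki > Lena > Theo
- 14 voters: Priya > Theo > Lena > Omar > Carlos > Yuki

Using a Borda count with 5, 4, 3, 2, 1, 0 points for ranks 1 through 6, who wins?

Omar

Priya: 17·0 + 32·5 + 38·3 + 27·0 + 30·0 + 25·3 + 14·5 = 419
Carlos: 17·5 + 32·1 + 38·1 + 27·4 + 30·3 + 25·5 + 14·1 = 492
Omar: 17·4 + 32·2 + 38·2 + 27·2 + 30·5 + 25·4 + 14·2 = 540
Lena: 17·1 + 32·4 + 38·0 + 27·5 + 30·2 + 25·1 + 14·3 = 407
Theo: 17·2 + 32·3 + 38·5 + 27·1 + 30·1 + 25·0 + 14·4 = 433
Yuki: 17·3 + 32·0 + 38·4 + 27·3 + 30·4 + 25·2 + 14·0 = 454
Omar has the highest Borda score (540).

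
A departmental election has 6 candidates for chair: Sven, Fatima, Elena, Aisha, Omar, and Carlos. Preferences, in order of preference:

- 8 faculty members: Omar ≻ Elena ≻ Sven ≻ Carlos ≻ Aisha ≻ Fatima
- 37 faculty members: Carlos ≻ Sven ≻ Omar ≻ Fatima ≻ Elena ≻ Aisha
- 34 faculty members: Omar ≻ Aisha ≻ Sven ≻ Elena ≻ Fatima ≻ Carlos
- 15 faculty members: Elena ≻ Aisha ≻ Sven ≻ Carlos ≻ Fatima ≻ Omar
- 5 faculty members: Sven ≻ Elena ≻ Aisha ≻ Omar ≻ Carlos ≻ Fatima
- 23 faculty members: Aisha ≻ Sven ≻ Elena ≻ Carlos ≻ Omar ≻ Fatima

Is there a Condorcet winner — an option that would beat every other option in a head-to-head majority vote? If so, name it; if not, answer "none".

Checking pairwise contests:
Aisha beats Sven 72–50.
Sven beats Fatima 122–0.
Sven beats Elena 99–23.
Elena beats Aisha 65–57.
Sven beats Omar 80–42.
Sven beats Carlos 85–37.
Every option loses at least one head-to-head, so there is no Condorcet winner.

none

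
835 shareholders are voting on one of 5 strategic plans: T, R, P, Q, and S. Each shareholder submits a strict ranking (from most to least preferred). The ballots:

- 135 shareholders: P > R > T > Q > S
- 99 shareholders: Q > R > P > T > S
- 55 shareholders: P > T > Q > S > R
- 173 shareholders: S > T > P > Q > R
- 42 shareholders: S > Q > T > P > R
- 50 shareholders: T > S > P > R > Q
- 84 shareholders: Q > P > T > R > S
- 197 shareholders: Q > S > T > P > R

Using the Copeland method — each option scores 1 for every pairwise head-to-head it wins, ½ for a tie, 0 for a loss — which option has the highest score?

Q

T: beats R, P, and S; loses to Q → score 3.
R: loses to T, P, Q, and S → score 0.
P: beats R; loses to T, Q, and S → score 1.
Q: beats T, R, P, and S → score 4.
S: beats R and P; loses to T and Q → score 2.
Q has the best pairwise record.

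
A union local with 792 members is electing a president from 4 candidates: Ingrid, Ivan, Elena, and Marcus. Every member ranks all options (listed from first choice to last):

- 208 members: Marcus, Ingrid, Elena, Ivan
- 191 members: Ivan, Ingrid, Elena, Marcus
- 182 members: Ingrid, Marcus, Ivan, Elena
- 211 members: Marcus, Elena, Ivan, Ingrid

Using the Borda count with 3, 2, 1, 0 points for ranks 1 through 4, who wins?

Ingrid: 208·2 + 191·2 + 182·3 + 211·0 = 1344
Ivan: 208·0 + 191·3 + 182·1 + 211·1 = 966
Elena: 208·1 + 191·1 + 182·0 + 211·2 = 821
Marcus: 208·3 + 191·0 + 182·2 + 211·3 = 1621
Marcus has the highest Borda score (1621).

Marcus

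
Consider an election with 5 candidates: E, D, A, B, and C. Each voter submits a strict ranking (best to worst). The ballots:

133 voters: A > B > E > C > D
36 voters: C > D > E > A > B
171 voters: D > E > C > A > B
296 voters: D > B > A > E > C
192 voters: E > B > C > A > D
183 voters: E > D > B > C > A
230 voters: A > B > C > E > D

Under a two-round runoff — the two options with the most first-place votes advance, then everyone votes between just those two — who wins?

Round 1 first-place votes: E 375, D 467, A 363, B 0, C 36.
D and E advance.
Runoff: D is preferred to E by 503 voters; E by 738.
E wins the runoff.

E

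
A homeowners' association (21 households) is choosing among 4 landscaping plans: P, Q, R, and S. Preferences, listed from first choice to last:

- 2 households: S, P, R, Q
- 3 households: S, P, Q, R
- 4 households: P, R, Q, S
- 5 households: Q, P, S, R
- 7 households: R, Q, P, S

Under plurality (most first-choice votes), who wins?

First-place votes: P 4, Q 5, R 7, S 5.
R has the most first-place votes.

R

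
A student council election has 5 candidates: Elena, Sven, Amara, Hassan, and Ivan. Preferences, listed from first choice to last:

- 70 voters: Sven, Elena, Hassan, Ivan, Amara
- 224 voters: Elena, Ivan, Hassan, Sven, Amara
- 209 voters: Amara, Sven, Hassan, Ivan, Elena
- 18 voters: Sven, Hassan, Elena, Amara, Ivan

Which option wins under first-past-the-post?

Elena

First-place votes: Elena 224, Sven 88, Amara 209, Hassan 0, Ivan 0.
Elena has the most first-place votes.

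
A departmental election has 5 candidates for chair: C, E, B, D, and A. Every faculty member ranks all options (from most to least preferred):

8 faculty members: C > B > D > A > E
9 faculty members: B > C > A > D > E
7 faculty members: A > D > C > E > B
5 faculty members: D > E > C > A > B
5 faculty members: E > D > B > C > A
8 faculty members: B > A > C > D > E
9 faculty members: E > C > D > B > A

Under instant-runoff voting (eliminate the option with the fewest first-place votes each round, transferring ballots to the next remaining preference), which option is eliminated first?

Round 1: C 8, E 14, B 17, D 5, A 7. Eliminate D.

D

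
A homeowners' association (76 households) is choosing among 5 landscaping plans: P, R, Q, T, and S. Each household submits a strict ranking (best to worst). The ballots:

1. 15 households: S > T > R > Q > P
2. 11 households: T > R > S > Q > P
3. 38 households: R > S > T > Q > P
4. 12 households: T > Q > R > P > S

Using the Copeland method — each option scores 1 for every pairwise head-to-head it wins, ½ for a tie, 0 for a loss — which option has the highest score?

R

P: loses to R, Q, T, and S → score 0.
R: beats P, Q, and S; ties T → score 3.5.
Q: beats P; loses to R, T, and S → score 1.
T: beats P and Q; ties R; loses to S → score 2.5.
S: beats P, Q, and T; loses to R → score 3.
R has the best pairwise record.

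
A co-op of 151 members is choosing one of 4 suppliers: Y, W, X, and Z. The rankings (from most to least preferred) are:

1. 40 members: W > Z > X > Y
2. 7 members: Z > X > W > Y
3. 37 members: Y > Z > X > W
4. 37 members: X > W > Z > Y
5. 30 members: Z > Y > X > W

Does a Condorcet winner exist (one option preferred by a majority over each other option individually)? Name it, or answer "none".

none

Checking pairwise contests:
W beats Y 84–67.
X beats W 111–40.
Z beats X 114–37.
W beats Z 77–74.
Every option loses at least one head-to-head, so there is no Condorcet winner.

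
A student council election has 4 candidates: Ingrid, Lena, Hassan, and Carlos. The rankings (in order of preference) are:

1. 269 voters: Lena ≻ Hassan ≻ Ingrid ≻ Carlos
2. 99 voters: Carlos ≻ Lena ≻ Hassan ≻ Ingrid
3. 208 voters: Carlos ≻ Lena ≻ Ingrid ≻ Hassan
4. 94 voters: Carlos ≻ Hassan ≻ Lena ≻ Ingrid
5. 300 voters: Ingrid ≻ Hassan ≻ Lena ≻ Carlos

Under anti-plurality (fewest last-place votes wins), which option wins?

Last-place votes: Ingrid 193, Lena 0, Hassan 208, Carlos 569.
Lena is ranked last by the fewest voters, so Lena wins.

Lena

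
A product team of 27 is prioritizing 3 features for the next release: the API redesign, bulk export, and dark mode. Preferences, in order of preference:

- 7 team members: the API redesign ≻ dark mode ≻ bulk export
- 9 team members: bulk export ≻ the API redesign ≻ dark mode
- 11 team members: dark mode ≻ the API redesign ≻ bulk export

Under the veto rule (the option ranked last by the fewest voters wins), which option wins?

the API redesign

Last-place votes: the API redesign 0, bulk export 18, dark mode 9.
the API redesign is ranked last by the fewest voters, so the API redesign wins.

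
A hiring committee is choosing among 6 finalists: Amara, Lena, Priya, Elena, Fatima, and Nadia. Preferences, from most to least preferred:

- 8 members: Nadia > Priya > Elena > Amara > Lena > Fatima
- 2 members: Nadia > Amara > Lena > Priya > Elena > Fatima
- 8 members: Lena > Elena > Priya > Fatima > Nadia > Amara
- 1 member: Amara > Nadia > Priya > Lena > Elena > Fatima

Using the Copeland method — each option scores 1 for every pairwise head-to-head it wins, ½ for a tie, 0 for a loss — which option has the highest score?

Nadia

Amara: beats Lena and Fatima; loses to Priya, Elena, and Nadia → score 2.
Lena: beats Priya, Elena, and Fatima; loses to Amara and Nadia → score 3.
Priya: beats Amara, Elena, and Fatima; loses to Lena and Nadia → score 3.
Elena: beats Amara and Fatima; loses to Lena, Priya, and Nadia → score 2.
Fatima: loses to Amara, Lena, Priya, Elena, and Nadia → score 0.
Nadia: beats Amara, Lena, Priya, Elena, and Fatima → score 5.
Nadia has the best pairwise record.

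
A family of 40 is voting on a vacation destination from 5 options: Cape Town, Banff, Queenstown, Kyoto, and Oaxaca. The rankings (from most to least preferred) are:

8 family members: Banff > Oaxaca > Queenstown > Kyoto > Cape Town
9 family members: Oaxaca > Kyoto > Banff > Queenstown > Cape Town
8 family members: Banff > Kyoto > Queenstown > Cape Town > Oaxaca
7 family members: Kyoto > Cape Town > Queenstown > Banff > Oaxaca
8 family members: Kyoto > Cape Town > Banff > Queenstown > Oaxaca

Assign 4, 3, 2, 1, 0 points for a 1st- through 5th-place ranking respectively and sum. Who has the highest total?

Cape Town: 8·0 + 9·0 + 8·1 + 7·3 + 8·3 = 53
Banff: 8·4 + 9·2 + 8·4 + 7·1 + 8·2 = 105
Queenstown: 8·2 + 9·1 + 8·2 + 7·2 + 8·1 = 63
Kyoto: 8·1 + 9·3 + 8·3 + 7·4 + 8·4 = 119
Oaxaca: 8·3 + 9·4 + 8·0 + 7·0 + 8·0 = 60
Kyoto has the highest Borda score (119).

Kyoto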